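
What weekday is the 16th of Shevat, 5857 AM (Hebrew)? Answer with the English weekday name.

Equivalently 29 January 2097 Gregorian, JDN 2487003.
Since JDN mod 7 = 1 (0 = Monday), the day is Tuesday.

Tuesday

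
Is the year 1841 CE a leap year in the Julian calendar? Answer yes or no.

no

1841 mod 4 = 1, so it is a common year in the Julian calendar.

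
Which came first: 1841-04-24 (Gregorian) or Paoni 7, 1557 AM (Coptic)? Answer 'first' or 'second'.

first

The two dates have Julian Day Numbers 2393585 and 2393635 respectively.
Since 2393585 < 2393635, the first date comes first.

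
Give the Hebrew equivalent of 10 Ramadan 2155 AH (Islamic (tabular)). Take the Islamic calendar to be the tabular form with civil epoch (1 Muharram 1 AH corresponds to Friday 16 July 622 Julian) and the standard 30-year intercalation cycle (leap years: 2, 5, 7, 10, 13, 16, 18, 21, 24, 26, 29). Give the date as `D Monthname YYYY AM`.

10 Shevat 6473 AM

Both dates share Julian Day Number 2711991; in the Hebrew calendar that is 10 Shevat 6473 AM.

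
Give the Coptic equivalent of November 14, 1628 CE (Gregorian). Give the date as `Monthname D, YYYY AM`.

Julian Day Number of the source date = 2315993.
Converting JDN 2315993 to the Coptic calendar gives 8 Hathor 1345 AM.

Hathor 8, 1345 AM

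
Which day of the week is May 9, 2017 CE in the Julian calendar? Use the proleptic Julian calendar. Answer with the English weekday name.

Equivalently 22 May 2017 Gregorian, JDN 2457896.
JDN 2457896 mod 7 = 0, and JDN 0 was a Monday, so this is a Monday.

Monday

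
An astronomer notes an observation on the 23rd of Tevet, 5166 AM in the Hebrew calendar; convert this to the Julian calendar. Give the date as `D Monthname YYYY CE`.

14 December 1405 CE

The source date corresponds to 23 December 1405 in the proleptic Gregorian calendar (JDN 2234582).
That day falls on 14 December 1405 CE in the Julian calendar.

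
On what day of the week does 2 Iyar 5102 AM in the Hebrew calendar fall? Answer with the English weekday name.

This is JDN 2211322 (17 April 1342 Gregorian).
2211322 ≡ 1 (mod 7); counting from Monday = 0 gives Tuesday.

Tuesday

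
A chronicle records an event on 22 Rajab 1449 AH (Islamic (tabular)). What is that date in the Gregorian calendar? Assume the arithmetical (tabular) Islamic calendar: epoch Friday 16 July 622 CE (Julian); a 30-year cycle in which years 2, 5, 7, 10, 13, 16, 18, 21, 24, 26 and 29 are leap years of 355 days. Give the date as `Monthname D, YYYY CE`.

Julian Day Number of the source date = 2461761.
Converting JDN 2461761 to the Gregorian calendar gives 21 December 2027 CE.

December 21, 2027 CE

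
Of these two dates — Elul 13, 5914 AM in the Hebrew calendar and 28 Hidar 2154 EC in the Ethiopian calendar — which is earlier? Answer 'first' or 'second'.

First date → JDN 2508027; second date → JDN 2510691.
JDN 2508027 < JDN 2510691, so the first date is earlier.

first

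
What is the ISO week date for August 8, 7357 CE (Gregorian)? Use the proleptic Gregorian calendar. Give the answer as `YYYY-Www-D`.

7357-W32-1

The weekday is Monday (ISO weekday 1).
That Monday belongs to ISO week 32 of ISO year 7357.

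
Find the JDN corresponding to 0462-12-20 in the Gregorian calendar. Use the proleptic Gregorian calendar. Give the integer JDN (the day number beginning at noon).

1890156

JDN 2400001 is 17 November 1858 CE (Gregorian), MJD 0; the target day is −509845 days from there, so JDN = 1890156.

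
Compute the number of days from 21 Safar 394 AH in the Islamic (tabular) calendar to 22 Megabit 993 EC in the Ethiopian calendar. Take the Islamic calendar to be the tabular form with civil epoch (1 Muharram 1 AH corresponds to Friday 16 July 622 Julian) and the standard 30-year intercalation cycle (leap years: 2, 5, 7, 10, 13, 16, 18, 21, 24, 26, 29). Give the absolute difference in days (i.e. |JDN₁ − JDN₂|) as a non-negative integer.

1006

First date → JDN 2087756; second date → JDN 2086750.
The interval is |2087756 − 2086750| = 1006 days.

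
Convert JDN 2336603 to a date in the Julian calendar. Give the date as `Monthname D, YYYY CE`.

April 9, 1685 CE

JDN 2336603 is 19 April 1685 in the Gregorian calendar.
In the Julian calendar that day is April 9, 1685 CE.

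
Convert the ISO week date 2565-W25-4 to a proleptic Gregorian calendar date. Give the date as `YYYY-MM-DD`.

2565-06-20

ISO week 1 of 2565 is the week containing the first Thursday of 2565.
Week 25, day 4 (Thursday) lands on 2565-06-20.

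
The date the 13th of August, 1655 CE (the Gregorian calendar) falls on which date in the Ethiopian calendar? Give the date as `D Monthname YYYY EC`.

Julian Day Number of the source date = 2325761.
Converting JDN 2325761 to the Ethiopian calendar gives 10 Nehase 1647 EC.

10 Nehase 1647 EC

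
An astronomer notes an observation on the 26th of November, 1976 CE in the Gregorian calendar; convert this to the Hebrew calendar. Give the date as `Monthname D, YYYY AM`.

Kislev 4, 5737 AM

Both dates share Julian Day Number 2443109; in the Hebrew calendar that is 4 Kislev 5737 AM.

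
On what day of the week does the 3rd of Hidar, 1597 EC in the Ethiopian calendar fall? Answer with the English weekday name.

This is JDN 2307222 (9 November 1604 Gregorian).
2307222 ≡ 1 (mod 7); counting from Monday = 0 gives Tuesday.

Tuesday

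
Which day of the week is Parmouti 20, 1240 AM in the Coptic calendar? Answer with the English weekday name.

Friday

This is JDN 2277804 (25 April 1524 Gregorian).
Since JDN mod 7 = 4 (0 = Monday), the day is Friday.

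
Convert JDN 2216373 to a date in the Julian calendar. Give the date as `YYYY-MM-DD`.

1356-02-06

The proleptic Gregorian equivalent of JDN 2216373 is 14 February 1356.
In the Julian calendar that day is 1356-02-06.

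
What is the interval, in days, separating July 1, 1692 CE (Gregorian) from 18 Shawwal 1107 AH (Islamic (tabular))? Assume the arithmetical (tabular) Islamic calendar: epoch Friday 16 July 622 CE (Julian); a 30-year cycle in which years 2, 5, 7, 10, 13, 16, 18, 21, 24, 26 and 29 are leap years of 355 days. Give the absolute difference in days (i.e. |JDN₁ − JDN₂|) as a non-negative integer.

First date → JDN 2339233; second date → JDN 2340653.
The interval is |2339233 − 2340653| = 1420 days.

1420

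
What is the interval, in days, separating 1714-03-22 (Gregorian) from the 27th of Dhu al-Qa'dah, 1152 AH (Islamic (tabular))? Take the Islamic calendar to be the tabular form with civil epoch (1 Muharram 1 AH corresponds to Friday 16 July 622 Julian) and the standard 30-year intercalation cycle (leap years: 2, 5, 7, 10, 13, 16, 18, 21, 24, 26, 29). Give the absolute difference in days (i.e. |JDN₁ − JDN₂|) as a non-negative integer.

9471

JDN of the first date = 2347166.
JDN of the second date = 2356637.
|2356637 − 2347166| = 9471.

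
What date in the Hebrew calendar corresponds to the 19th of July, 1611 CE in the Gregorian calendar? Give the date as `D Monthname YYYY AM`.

9 Av 5371 AM

Both dates share Julian Day Number 2309665; in the Hebrew calendar that is 9 Av 5371 AM.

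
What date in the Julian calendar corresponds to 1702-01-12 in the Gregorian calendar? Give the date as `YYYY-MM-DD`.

For dates in this range the Gregorian date is 11 days ahead of the Julian.
12 January 1702 Gregorian − 11 days → 1 January 1702 Julian.

1702-01-01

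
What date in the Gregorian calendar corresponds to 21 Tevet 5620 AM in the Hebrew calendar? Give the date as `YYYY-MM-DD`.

1860-01-16

Both dates share Julian Day Number 2400426; in the Gregorian calendar that is 16 January 1860 CE.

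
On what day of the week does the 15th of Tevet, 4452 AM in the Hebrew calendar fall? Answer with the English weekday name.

Equivalently 14 December 691 Gregorian, JDN 1973790.
JDN 1973790 mod 7 = 0, and JDN 0 was a Monday, so this is a Monday.

Monday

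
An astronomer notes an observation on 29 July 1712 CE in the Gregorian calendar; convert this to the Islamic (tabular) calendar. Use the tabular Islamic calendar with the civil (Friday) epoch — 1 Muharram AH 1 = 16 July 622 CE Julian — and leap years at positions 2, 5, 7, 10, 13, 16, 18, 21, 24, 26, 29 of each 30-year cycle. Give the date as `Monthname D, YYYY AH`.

Jumada al-Thani 24, 1124 AH

Both dates share Julian Day Number 2346565; in the tabular Islamic calendar that is 24 Jumada al-Thani 1124 AH.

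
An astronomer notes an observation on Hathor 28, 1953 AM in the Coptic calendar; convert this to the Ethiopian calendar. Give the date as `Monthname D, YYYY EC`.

Julian Day Number of the source date = 2538085.
Converting JDN 2538085 to the Ethiopian calendar gives 28 Hidar 2229 EC.

Hidar 28, 2229 EC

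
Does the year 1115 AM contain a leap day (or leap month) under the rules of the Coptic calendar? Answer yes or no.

yes

1115 mod 4 = 3; in the Coptic calendar a year is leap when year mod 4 = 3, so it is a leap year.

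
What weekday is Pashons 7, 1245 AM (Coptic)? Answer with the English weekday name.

Equivalently 12 May 1529 Gregorian, JDN 2279647.
JDN 2279647 mod 7 = 6, and JDN 0 was a Monday, so this is a Sunday.

Sunday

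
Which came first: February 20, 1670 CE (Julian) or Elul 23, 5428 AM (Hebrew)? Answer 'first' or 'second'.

The two dates have Julian Day Numbers 2331076 and 2330527 respectively.
Since 2330527 < 2331076, the second date comes first.

second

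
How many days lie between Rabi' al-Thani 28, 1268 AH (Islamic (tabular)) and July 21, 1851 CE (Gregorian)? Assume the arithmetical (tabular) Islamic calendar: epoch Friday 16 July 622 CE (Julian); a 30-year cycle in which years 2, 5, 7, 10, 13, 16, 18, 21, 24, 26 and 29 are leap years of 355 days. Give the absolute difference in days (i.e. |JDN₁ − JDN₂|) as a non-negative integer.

214

JDN of the first date = 2397539.
JDN of the second date = 2397325.
|2397325 − 2397539| = 214.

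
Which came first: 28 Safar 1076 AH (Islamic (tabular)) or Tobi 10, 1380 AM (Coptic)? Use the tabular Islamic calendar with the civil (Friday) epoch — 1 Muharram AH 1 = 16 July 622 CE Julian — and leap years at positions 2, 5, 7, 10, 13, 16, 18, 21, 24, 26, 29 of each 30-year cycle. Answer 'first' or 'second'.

The two dates have Julian Day Numbers 2329441 and 2328839 respectively.
Since 2328839 < 2329441, the second date comes first.

second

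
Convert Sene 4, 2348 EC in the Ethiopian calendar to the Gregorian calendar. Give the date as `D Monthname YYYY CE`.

Both dates share Julian Day Number 2581736; in the Gregorian calendar that is 14 June 2356 CE.

14 June 2356 CE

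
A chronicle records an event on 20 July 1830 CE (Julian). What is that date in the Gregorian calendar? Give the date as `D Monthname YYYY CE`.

1 August 1830 CE

At this point the Julian calendar is 12 days behind the Gregorian.
20 July 1830 Julian + 12 days → 1 August 1830 Gregorian.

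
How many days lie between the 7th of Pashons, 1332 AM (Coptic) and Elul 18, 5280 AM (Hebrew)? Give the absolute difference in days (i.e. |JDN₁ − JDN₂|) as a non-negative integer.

34942

JDN of the first date = 2311424.
JDN of the second date = 2276482.
|2276482 − 2311424| = 34942.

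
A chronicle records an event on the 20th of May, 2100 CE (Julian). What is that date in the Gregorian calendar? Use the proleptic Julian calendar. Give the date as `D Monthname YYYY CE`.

At this point the Julian calendar is 14 days behind the Gregorian.
20 May 2100 Julian + 14 days → 3 June 2100 Gregorian.

3 June 2100 CE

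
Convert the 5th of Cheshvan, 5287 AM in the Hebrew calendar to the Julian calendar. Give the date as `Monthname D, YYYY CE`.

The source date corresponds to 22 October 1526 in the proleptic Gregorian calendar (JDN 2278714).
That day falls on 12 October 1526 CE in the Julian calendar.

October 12, 1526 CE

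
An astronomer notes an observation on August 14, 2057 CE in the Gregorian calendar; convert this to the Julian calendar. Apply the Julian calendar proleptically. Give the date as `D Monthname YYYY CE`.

For dates in this range the Gregorian date is 13 days ahead of the Julian.
14 August 2057 Gregorian − 13 days → 1 August 2057 Julian.

1 August 2057 CE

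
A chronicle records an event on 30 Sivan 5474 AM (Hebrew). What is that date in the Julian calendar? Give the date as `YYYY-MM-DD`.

Both dates share Julian Day Number 2347249; in the Julian calendar that is 2 June 1714 CE.

1714-06-02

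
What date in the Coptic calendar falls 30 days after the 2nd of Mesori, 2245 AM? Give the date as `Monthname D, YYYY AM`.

Counting 30 days forward from JDN 2644982 reaches JDN 2645012, which is Pi Kogi Enavot 2, 2245 AM.

Pi Kogi Enavot 2, 2245 AM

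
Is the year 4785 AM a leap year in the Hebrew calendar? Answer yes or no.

Hebrew year 4785 is year 16 of its 19-year Metonic cycle; leap years are at positions 3, 6, 8, 11, 14, 17, 19, so it is a common year (12 months).

no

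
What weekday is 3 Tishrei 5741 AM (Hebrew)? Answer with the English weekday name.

Equivalently 13 September 1980 Gregorian, JDN 2444496.
Since JDN mod 7 = 5 (0 = Monday), the day is Saturday.

Saturday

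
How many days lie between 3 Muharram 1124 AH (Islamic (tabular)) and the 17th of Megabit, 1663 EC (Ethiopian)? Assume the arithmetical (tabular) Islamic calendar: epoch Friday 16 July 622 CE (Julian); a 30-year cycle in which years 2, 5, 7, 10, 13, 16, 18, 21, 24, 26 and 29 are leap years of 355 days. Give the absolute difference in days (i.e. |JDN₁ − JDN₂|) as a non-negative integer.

14934

JDN of the first date = 2346396.
JDN of the second date = 2331462.
|2331462 − 2346396| = 14934.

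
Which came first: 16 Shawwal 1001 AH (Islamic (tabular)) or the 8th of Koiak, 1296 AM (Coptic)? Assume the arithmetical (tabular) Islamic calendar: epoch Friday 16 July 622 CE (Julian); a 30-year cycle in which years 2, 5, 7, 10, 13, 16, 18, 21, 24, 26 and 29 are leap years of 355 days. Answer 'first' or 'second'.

The two dates have Julian Day Numbers 2303088 and 2298126 respectively.
Since 2298126 < 2303088, the second date comes first.

second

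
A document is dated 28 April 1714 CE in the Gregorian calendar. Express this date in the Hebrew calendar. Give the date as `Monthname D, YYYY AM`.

Julian Day Number of the source date = 2347203.
Converting JDN 2347203 to the Hebrew calendar gives 13 Iyar 5474 AM.

Iyar 13, 5474 AM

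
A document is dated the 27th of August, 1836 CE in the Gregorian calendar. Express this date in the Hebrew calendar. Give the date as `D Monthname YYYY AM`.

14 Elul 5596 AM

Julian Day Number of the source date = 2391884.
Converting JDN 2391884 to the Hebrew calendar gives 14 Elul 5596 AM.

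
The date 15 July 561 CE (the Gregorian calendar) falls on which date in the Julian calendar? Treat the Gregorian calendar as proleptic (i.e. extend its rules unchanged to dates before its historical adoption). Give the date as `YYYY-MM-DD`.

For dates in this range the Gregorian date is 2 days ahead of the Julian.
15 July 561 Gregorian − 2 days → 13 July 561 Julian.

0561-07-13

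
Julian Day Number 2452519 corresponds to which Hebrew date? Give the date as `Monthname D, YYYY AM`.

Elul 24, 5762 AM

The Gregorian equivalent of JDN 2452519 is 1 September 2002.
In the Hebrew calendar that day is Elul 24, 5762 AM.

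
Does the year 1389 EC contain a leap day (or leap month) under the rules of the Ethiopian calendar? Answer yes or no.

no

1389 mod 4 = 1; in the Ethiopian calendar a year is leap when year mod 4 = 3, so it is a common year.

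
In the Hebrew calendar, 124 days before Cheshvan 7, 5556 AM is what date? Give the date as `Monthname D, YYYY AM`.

Tammuz 1, 5555 AM

The starting date is JDN 2376963; 2376963 − 124 = 2376839.
JDN 2376839 corresponds to Tammuz 1, 5555 AM.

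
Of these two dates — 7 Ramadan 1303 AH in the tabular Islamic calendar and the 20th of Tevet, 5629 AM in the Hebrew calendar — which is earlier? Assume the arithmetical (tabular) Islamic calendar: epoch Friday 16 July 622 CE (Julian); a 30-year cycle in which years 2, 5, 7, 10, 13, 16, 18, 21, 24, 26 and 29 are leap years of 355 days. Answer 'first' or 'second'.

second

The two dates have Julian Day Numbers 2410067 and 2403701 respectively.
Since 2403701 < 2410067, the second date comes first.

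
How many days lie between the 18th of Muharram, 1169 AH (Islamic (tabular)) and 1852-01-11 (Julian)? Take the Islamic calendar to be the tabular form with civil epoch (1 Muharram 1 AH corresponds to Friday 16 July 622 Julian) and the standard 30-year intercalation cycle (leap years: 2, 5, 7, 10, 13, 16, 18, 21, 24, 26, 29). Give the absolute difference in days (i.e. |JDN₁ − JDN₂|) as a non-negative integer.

35154

First date → JDN 2362357; second date → JDN 2397511.
The interval is |2362357 − 2397511| = 35154 days.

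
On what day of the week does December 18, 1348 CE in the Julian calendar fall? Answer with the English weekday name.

In the proleptic Gregorian calendar this is 26 December 1348 (JDN 2213767).
Since JDN mod 7 = 3 (0 = Monday), the day is Thursday.

Thursday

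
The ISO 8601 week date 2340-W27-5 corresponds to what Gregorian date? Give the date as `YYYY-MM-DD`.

ISO week 1 of 2340 is the week containing the first Thursday of 2340.
Week 27, day 5 (Friday) lands on 2340-07-05.

2340-07-05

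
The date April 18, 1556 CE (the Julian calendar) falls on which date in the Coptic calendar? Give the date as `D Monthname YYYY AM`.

Both dates share Julian Day Number 2289495; in the Coptic calendar that is 23 Parmouti 1272 AM.

23 Parmouti 1272 AM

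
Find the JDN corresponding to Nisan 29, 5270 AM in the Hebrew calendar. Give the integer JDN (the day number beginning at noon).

2272684

Equivalently 19 April 1510 (proleptic Gregorian).
JDN 2400001 is 17 November 1858 CE (Gregorian), MJD 0; the target day is −127317 days from there, so JDN = 2272684.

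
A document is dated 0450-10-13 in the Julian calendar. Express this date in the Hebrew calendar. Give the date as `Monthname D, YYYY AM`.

Tishrei 21, 4211 AM

The source date corresponds to 14 October 450 in the proleptic Gregorian calendar (JDN 1885706).
That day falls on 21 Tishrei 4211 AM in the Hebrew calendar.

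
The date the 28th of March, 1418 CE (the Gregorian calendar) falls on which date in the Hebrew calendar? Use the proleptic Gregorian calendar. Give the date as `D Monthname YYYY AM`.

12 Nisan 5178 AM

Julian Day Number of the source date = 2239060.
Converting JDN 2239060 to the Hebrew calendar gives 12 Nisan 5178 AM.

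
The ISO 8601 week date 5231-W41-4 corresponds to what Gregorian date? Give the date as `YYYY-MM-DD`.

ISO week 1 of 5231 is the week containing the first Thursday of 5231.
Week 41, day 4 (Thursday) lands on 5231-10-09.

5231-10-09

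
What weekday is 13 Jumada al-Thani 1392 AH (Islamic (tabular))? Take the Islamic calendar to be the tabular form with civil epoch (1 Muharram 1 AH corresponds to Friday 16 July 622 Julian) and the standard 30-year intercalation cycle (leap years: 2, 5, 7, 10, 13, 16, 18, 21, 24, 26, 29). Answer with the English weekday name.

Equivalently 25 July 1972 Gregorian, JDN 2441524.
JDN 2441524 mod 7 = 1, and JDN 0 was a Monday, so this is a Tuesday.

Tuesday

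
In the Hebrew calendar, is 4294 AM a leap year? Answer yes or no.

Hebrew year 4294 is year 19 of its 19-year Metonic cycle; leap years are at positions 3, 6, 8, 11, 14, 17, 19, so it is a leap year (13 months).

yes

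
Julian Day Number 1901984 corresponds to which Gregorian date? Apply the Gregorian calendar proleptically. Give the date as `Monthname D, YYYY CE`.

JDN 2451545 is 1 Jan 2000; 1901984 is −549561 days from there.

May 9, 495 CE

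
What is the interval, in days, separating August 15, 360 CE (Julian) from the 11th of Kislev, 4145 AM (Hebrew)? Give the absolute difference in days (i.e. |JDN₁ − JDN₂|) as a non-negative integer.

8854

JDN of the first date = 1852775.
JDN of the second date = 1861629.
|1861629 − 1852775| = 8854.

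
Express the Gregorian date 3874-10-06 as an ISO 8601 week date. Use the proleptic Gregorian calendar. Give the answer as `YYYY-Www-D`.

The weekday is Tuesday (ISO weekday 2).
That Tuesday belongs to ISO week 41 of ISO year 3874.

3874-W41-2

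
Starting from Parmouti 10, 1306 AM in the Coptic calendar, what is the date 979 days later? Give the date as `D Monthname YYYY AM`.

13 Koiak 1309 AM

The starting date is JDN 2301900; 2301900 + 979 = 2302879.
JDN 2302879 corresponds to 13 Koiak 1309 AM.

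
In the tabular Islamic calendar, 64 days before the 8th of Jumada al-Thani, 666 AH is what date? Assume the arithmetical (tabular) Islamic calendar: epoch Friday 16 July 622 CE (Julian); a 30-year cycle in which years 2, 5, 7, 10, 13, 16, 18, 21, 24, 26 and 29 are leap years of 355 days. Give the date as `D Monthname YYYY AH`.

The starting date is JDN 2184249; 2184249 − 64 = 2184185.
JDN 2184185 corresponds to 3 Rabi' al-Thani 666 AH.

3 Rabi' al-Thani 666 AH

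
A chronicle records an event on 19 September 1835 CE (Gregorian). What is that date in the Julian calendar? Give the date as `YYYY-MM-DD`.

1835-09-07

For dates in this range the Gregorian date is 12 days ahead of the Julian.
19 September 1835 Gregorian − 12 days → 7 September 1835 Julian.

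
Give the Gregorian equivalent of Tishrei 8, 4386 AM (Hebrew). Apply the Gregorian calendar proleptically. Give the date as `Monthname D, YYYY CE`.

Julian Day Number of the source date = 1949598.
Converting JDN 1949598 to the Gregorian calendar gives 19 September 625 CE.

September 19, 625 CE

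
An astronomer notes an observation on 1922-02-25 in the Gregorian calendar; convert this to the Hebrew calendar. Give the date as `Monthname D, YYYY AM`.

Both dates share Julian Day Number 2423111; in the Hebrew calendar that is 27 Shevat 5682 AM.

Shevat 27, 5682 AM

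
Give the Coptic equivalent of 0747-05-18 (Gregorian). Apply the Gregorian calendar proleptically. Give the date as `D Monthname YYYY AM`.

Julian Day Number of the source date = 1994033.
Converting JDN 1994033 to the Coptic calendar gives 19 Pashons 463 AM.

19 Pashons 463 AM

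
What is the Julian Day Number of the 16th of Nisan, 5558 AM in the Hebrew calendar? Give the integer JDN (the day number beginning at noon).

2377858

Equivalently 2 April 1798 (Gregorian).
JDN 2451545 is 1 January 2000 CE (Gregorian); the target day is −73687 days from there, so JDN = 2377858.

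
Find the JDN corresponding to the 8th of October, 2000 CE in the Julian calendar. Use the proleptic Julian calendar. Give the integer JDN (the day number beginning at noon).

2451839

In the Gregorian calendar the same day is 21 October 2000.
JDN 2451545 is 1 January 2000 CE (Gregorian); the target day is +294 days from there, so JDN = 2451839.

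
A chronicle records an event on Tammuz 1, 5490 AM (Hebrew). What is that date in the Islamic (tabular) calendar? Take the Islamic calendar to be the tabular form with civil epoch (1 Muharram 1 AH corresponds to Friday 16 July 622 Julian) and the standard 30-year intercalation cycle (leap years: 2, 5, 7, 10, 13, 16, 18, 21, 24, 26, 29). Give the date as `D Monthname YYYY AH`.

The source date corresponds to 16 June 1730 in the Gregorian calendar (JDN 2353096).
That day falls on 30 Dhu al-Qa'dah 1142 AH in the tabular Islamic calendar.

30 Dhu al-Qa'dah 1142 AH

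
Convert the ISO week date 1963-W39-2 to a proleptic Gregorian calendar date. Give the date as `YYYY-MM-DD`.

ISO week 1 of 1963 is the week containing the first Thursday of 1963.
Week 39, day 2 (Tuesday) lands on 1963-09-24.

1963-09-24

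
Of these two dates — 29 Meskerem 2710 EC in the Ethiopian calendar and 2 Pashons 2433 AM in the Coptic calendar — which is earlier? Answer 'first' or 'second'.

second

First date → JDN 2713711; second date → JDN 2713559.
JDN 2713559 < JDN 2713711, so the second date is earlier.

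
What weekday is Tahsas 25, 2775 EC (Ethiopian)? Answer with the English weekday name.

Sunday

In the Gregorian calendar this is 9 January 2783 (JDN 2737538).
JDN 2737538 mod 7 = 6, and JDN 0 was a Monday, so this is a Sunday.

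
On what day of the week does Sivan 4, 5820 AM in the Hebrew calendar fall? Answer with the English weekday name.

In the Gregorian calendar this is 2 June 2060 (JDN 2473613).
2473613 ≡ 2 (mod 7); counting from Monday = 0 gives Wednesday.

Wednesday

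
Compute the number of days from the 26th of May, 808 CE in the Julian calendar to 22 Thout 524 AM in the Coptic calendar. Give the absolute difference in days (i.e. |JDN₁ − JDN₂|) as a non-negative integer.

First date → JDN 2016326; second date → JDN 2016077.
The interval is |2016326 − 2016077| = 249 days.

249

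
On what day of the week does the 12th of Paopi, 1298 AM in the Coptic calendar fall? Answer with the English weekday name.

Monday

This is JDN 2298800 (19 October 1581 Gregorian).
2298800 ≡ 0 (mod 7); counting from Monday = 0 gives Monday.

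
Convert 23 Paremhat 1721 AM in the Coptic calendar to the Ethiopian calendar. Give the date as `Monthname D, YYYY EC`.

Both dates share Julian Day Number 2453462; in the Ethiopian calendar that is 23 Megabit 1997 EC.

Megabit 23, 1997 EC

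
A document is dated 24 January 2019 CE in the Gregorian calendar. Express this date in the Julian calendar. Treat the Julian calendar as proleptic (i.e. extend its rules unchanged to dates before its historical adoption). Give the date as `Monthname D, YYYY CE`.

The Julian–Gregorian offset here is 13 days (Julian trailing).
24 January 2019 Gregorian − 13 days → 11 January 2019 Julian.

January 11, 2019 CE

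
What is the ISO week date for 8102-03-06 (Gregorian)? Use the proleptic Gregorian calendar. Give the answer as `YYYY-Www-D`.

The weekday is Monday (ISO weekday 1).
That Monday belongs to ISO week 10 of ISO year 8102.

8102-W10-1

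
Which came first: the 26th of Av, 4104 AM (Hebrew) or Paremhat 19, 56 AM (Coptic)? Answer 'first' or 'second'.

second

The two dates have Julian Day Numbers 1846937 and 1845317 respectively.
Since 1845317 < 1846937, the second date comes first.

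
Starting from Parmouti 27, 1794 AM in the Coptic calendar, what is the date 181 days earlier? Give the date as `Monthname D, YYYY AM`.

Paopi 26, 1794 AM

Counting 181 days back from JDN 2480159 reaches JDN 2479978, which is Paopi 26, 1794 AM.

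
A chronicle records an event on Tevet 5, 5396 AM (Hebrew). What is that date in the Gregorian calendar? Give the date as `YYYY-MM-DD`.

Both dates share Julian Day Number 2318579; in the Gregorian calendar that is 14 December 1635 CE.

1635-12-14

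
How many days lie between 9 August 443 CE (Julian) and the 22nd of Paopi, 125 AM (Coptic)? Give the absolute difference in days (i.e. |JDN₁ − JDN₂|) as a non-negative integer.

12712

JDN of the first date = 1883084.
JDN of the second date = 1870372.
|1870372 − 1883084| = 12712.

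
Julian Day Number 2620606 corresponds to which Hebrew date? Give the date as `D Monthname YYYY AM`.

The Gregorian equivalent of JDN 2620606 is 15 November 2462.
In the Hebrew calendar that day is 22 Cheshvan 6223 AM.

22 Cheshvan 6223 AM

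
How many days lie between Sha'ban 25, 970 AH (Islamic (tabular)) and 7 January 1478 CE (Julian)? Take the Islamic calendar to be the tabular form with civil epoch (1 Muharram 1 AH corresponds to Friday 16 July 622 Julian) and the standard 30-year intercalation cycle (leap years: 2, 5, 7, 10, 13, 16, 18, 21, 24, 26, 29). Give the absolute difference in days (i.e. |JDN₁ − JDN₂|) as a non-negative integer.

31148

JDN of the first date = 2292052.
JDN of the second date = 2260904.
|2260904 − 2292052| = 31148.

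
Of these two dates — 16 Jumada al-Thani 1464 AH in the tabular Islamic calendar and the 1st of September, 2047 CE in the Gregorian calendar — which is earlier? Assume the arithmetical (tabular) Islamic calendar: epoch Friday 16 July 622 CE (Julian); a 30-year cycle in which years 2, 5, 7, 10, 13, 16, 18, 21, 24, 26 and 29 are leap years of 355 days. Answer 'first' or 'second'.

First date → JDN 2467041; second date → JDN 2468955.
JDN 2467041 < JDN 2468955, so the first date is earlier.

first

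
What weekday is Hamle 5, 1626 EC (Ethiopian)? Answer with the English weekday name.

Equivalently 9 July 1634 Gregorian, JDN 2318056.
Since JDN mod 7 = 6 (0 = Monday), the day is Sunday.

Sunday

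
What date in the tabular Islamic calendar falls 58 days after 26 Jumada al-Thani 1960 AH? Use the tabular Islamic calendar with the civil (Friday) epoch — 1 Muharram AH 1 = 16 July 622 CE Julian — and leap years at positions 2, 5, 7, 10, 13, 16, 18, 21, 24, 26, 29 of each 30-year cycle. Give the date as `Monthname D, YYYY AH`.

Sha'ban 25, 1960 AH

JDN of 26 Jumada al-Thani 1960 AH = 2642817.
2642817 + 58 = 2642875.
JDN 2642875 in the tabular Islamic calendar is Sha'ban 25, 1960 AH.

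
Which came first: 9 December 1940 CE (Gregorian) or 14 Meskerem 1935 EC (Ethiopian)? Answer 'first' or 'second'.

The two dates have Julian Day Numbers 2429973 and 2430627 respectively.
Since 2429973 < 2430627, the first date comes first.

first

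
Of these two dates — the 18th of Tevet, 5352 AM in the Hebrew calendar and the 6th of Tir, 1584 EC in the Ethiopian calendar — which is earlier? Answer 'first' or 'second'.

Converting both to JDN: 2302528 vs 2302537; the smaller is the first.

first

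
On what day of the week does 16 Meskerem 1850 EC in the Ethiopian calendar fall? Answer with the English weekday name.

Friday

In the Gregorian calendar this is 25 September 1857 (JDN 2399583).
Since JDN mod 7 = 4 (0 = Monday), the day is Friday.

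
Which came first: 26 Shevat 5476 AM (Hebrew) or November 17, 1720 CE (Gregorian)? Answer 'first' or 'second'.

first

The two dates have Julian Day Numbers 2347865 and 2349598 respectively.
Since 2347865 < 2349598, the first date comes first.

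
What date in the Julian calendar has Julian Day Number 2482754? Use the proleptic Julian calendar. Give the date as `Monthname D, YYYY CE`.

The Gregorian equivalent of JDN 2482754 is 12 June 2085.
In the Julian calendar that day is May 30, 2085 CE.

May 30, 2085 CE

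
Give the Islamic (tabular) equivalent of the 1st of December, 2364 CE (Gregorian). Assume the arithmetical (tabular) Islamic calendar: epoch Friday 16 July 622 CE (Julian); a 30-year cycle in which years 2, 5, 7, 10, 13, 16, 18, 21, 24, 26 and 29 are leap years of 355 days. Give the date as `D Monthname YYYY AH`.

6 Dhu al-Qa'dah 1796 AH

Julian Day Number of the source date = 2584828.
Converting JDN 2584828 to the tabular Islamic calendar gives 6 Dhu al-Qa'dah 1796 AH.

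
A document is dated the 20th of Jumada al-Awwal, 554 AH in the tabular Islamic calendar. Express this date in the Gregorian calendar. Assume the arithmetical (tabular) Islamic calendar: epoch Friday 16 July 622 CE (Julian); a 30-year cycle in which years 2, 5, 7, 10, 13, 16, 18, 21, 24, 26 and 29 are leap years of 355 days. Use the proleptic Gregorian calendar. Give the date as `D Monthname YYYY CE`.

16 June 1159 CE

Both dates share Julian Day Number 2144542; in the Gregorian calendar that is 16 June 1159 CE.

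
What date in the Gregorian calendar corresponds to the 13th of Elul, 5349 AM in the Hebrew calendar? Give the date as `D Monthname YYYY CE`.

25 August 1589 CE

Julian Day Number of the source date = 2301667.
Converting JDN 2301667 to the Gregorian calendar gives 25 August 1589 CE.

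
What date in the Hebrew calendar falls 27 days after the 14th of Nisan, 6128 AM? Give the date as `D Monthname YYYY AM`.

11 Iyar 6128 AM

The starting date is JDN 2586047; 2586047 + 27 = 2586074.
JDN 2586074 corresponds to 11 Iyar 6128 AM.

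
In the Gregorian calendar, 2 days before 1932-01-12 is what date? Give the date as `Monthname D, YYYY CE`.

January 10, 1932 CE

JDN of 1932-01-12 = 2426719.
2426719 − 2 = 2426717.
JDN 2426717 in the Gregorian calendar is January 10, 1932 CE.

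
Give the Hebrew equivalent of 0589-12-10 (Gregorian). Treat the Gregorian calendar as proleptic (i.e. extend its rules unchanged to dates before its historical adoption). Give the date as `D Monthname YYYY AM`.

24 Kislev 4350 AM

Julian Day Number of the source date = 1936532.
Converting JDN 1936532 to the Hebrew calendar gives 24 Kislev 4350 AM.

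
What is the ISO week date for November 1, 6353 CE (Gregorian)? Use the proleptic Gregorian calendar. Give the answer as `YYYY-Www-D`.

6353-W44-7

The weekday is Sunday (ISO weekday 7).
That Sunday belongs to ISO week 44 of ISO year 6353.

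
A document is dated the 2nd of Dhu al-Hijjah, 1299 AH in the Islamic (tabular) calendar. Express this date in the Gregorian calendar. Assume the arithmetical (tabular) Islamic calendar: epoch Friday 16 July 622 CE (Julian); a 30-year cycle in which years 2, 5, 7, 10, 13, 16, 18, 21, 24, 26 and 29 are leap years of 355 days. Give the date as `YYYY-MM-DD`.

1882-10-15

Both dates share Julian Day Number 2408734; in the Gregorian calendar that is 15 October 1882 CE.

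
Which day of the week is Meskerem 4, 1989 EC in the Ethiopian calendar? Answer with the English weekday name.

This is JDN 2450341 (14 September 1996 Gregorian).
JDN 2450341 mod 7 = 5, and JDN 0 was a Monday, so this is a Saturday.

Saturday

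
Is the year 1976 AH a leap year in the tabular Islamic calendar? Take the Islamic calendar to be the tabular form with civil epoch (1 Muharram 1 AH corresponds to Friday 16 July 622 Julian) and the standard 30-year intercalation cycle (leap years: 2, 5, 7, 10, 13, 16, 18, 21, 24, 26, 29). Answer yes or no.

yes

Year 1976 AH is year 26 of its 30-year cycle; leap positions are 2, 5, 7, 10, 13, 16, 18, 21, 24, 26, 29, so it is a leap year (355 days).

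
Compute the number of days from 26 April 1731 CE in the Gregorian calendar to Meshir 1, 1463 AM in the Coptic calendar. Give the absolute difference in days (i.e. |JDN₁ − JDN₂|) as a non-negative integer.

First date → JDN 2353410; second date → JDN 2359175.
The interval is |2353410 − 2359175| = 5765 days.

5765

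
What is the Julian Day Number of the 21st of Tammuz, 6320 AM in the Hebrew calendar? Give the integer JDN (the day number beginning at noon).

2656278

Equivalently 16 July 2560 (Gregorian).
JDN 2299161 is 15 October 1582 CE (Gregorian); the target day is +357117 days from there, so JDN = 2656278.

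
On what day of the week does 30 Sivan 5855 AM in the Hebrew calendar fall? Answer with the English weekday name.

This is JDN 2486426 (2 July 2095 Gregorian).
JDN 2486426 mod 7 = 5, and JDN 0 was a Monday, so this is a Saturday.

Saturday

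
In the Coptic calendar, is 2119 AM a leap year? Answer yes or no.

2119 mod 4 = 3; in the Coptic calendar a year is leap when year mod 4 = 3, so it is a leap year.

yes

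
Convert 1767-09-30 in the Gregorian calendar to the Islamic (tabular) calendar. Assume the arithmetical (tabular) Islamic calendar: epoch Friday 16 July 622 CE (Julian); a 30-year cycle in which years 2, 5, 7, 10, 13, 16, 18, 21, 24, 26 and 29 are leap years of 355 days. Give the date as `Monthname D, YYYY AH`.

Both dates share Julian Day Number 2366716; in the tabular Islamic calendar that is 6 Jumada al-Awwal 1181 AH.

Jumada al-Awwal 6, 1181 AH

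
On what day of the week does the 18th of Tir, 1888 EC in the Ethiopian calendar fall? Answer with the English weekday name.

In the Gregorian calendar this is 26 January 1896 (JDN 2413585).
Since JDN mod 7 = 6 (0 = Monday), the day is Sunday.

Sunday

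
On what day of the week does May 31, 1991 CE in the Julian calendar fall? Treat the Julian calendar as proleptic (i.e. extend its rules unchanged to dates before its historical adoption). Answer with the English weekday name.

Thursday

This is JDN 2448421 (13 June 1991 Gregorian).
Since JDN mod 7 = 3 (0 = Monday), the day is Thursday.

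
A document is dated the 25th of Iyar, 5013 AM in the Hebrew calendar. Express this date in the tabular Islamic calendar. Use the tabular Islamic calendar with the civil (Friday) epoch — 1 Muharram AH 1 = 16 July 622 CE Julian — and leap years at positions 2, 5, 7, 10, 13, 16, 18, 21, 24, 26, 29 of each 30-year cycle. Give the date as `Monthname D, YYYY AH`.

Both dates share Julian Day Number 2178831; in the tabular Islamic calendar that is 24 Safar 651 AH.

Safar 24, 651 AH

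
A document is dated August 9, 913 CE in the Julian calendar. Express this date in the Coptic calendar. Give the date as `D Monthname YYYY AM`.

Julian Day Number of the source date = 2054752.
Converting JDN 2054752 to the Coptic calendar gives 16 Mesori 629 AM.

16 Mesori 629 AM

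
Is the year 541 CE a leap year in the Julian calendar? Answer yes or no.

541 mod 4 = 1, so it is a common year in the Julian calendar.

no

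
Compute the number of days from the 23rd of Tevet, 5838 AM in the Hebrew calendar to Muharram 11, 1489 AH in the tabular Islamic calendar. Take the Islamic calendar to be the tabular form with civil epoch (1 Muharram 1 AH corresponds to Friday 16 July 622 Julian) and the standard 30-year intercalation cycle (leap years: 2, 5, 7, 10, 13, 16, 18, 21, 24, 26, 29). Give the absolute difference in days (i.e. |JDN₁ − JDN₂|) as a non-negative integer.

JDN of the first date = 2480042.
JDN of the second date = 2475748.
|2475748 − 2480042| = 4294.

4294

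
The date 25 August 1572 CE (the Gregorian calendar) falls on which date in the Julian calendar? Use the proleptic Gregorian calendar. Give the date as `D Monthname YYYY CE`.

The Julian–Gregorian offset here is 10 days (Julian trailing).
25 August 1572 Gregorian − 10 days → 15 August 1572 Julian.

15 August 1572 CE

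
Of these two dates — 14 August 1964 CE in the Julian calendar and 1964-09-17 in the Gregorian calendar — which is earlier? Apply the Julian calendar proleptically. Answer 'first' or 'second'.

Converting both to JDN: 2438635 vs 2438656; the smaller is the first.

first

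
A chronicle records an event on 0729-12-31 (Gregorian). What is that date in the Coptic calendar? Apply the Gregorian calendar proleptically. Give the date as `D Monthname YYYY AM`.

1 Tobi 446 AM

Julian Day Number of the source date = 1987686.
Converting JDN 1987686 to the Coptic calendar gives 1 Tobi 446 AM.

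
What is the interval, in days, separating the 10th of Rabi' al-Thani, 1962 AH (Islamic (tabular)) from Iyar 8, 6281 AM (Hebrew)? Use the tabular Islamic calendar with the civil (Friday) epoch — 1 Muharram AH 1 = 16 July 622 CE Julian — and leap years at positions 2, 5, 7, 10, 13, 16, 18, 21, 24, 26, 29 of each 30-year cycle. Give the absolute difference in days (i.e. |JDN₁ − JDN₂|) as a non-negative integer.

1478

First date → JDN 2643451; second date → JDN 2641973.
The interval is |2643451 − 2641973| = 1478 days.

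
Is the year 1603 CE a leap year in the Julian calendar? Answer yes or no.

no

1603 mod 4 = 3, so it is a common year in the Julian calendar.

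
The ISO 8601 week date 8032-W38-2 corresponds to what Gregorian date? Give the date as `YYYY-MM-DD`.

8032-09-14

ISO week 1 of 8032 is the week containing the first Thursday of 8032.
Week 38, day 2 (Tuesday) lands on 8032-09-14.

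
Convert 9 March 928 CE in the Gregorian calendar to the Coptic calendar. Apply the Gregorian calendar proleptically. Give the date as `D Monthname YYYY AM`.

8 Paremhat 644 AM

Both dates share Julian Day Number 2060073; in the Coptic calendar that is 8 Paremhat 644 AM.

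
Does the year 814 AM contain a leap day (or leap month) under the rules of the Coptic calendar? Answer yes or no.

no

814 mod 4 = 2; in the Coptic calendar a year is leap when year mod 4 = 3, so it is a common year.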